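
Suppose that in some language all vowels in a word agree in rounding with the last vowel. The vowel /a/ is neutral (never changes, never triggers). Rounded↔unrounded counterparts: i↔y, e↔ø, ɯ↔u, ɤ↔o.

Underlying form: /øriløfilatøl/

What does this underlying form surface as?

/i/ harmonizes with /ø/ ([+round]) → [y]
/i/ harmonizes with /ø/ ([+round]) → [y]

[øryløfylatøl]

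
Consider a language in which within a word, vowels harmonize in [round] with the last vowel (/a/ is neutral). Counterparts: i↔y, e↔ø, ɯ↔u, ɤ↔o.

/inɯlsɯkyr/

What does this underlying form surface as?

/i/ harmonizes with /y/ ([+round]) → [y]
/ɯ/ harmonizes with /y/ ([+round]) → [u]
/ɯ/ harmonizes with /y/ ([+round]) → [u]

[ynulsukyr]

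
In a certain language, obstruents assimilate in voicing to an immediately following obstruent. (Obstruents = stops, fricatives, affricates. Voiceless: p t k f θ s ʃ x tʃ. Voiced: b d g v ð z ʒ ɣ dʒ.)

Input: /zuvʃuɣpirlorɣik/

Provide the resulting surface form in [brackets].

[zufʃuxpirlorɣik]

/v/ before /ʃ/ (voiceless) → [f]
/ɣ/ before /p/ (voiceless) → [x]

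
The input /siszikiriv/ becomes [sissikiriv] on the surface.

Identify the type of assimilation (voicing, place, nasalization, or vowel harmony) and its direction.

voicing assimilation, progressive

/z/→[s].
Each target copies a feature from the preceding segment, so the direction is progressive.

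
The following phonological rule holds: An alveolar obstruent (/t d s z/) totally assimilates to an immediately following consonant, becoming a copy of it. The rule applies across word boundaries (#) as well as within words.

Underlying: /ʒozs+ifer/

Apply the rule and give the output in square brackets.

/z/ before /s/ → [s] (total assimilation)

[ʒoss+ifer]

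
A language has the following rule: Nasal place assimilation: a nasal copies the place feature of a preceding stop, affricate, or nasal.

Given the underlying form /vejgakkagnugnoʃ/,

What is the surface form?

[vejgakkagŋugŋoʃ]

/n/ after /g/ (velar) → [ŋ]
/n/ after /g/ (velar) → [ŋ]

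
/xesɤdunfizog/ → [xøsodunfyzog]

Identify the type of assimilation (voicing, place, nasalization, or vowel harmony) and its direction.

vowel harmony, regressive

/e/→[ø] /ɤ/→[o] /i/→[y].
Vowels agree with the last vowel, so the harmony is regressive.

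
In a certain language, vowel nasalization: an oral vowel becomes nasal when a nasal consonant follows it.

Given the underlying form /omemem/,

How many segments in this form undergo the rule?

/o/ before nasal /m/ → [õ]
/e/ before nasal /m/ → [ẽ]
/e/ before nasal /m/ → [ẽ]
3 segments change.

3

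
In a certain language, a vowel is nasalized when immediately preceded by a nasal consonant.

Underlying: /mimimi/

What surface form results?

[mĩmĩmĩ]

/i/ after nasal /m/ → [ĩ]
/i/ after nasal /m/ → [ĩ]
/i/ after nasal /m/ → [ĩ]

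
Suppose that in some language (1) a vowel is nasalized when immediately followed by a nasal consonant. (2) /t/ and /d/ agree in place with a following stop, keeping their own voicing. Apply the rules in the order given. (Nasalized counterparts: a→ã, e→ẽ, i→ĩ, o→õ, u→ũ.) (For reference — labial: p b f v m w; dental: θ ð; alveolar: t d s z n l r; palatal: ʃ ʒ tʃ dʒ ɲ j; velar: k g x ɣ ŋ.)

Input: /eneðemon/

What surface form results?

[ẽneðẽmõn]

Rule 1: /e/ before nasal /n/ → [ẽ]
Rule 1: /e/ before nasal /m/ → [ẽ]
Rule 1: /o/ before nasal /n/ → [õ]
After rule 1: ẽneðẽmõn
Rule 2: no segment meets the rule's conditions; no change.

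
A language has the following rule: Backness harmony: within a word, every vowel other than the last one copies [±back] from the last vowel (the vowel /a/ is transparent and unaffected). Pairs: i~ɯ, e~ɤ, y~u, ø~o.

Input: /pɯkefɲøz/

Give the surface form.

[pikefɲøz]

/ɯ/ harmonizes with /ø/ ([-back]) → [i]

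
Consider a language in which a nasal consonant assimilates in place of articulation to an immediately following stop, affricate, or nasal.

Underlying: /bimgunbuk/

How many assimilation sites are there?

2

/m/ before /g/ (velar) → [ŋ]
/n/ before /b/ (labial) → [m]
2 segments change.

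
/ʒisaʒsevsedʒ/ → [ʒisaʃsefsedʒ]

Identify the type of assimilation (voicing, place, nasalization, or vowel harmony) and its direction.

/ʒ/→[ʃ] /v/→[f].
Each target copies a feature from the following segment, so the direction is regressive.

voicing assimilation, regressive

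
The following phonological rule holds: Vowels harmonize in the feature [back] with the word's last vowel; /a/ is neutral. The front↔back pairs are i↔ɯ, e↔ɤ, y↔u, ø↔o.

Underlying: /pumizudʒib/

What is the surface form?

[pymizydʒib]

/u/ harmonizes with /i/ ([-back]) → [y]
/u/ harmonizes with /i/ ([-back]) → [y]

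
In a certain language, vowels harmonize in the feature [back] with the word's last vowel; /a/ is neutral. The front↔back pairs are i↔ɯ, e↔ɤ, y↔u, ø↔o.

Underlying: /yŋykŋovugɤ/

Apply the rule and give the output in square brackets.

[uŋukŋovugɤ]

/y/ harmonizes with /ɤ/ ([+back]) → [u]
/y/ harmonizes with /ɤ/ ([+back]) → [u]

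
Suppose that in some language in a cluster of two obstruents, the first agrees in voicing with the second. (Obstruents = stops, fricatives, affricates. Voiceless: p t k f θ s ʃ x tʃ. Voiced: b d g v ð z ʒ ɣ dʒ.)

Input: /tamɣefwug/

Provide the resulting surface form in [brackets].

no segment meets the rule's conditions; no change.

[tamɣefwug]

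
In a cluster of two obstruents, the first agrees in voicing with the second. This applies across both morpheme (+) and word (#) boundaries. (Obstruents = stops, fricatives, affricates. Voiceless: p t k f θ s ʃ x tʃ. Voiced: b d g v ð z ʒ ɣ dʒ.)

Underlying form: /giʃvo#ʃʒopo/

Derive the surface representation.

[giʒvo#ʒʒopo]

/ʃ/ before /v/ (voiced) → [ʒ]
/ʃ/ before /ʒ/ (voiced) → [ʒ]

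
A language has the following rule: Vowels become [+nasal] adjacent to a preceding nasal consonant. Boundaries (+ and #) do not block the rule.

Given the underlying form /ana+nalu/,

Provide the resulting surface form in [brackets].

/a/ after nasal /n/ → [ã]
/a/ after nasal /n/ → [ã]

[anã+nãlu]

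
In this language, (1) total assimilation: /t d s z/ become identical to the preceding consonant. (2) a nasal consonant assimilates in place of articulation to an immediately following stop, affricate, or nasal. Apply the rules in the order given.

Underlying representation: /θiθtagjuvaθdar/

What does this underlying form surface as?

[θiθθagjuvaθθar]

Rule 1: /t/ after /θ/ → [θ] (total assimilation)
Rule 1: /d/ after /θ/ → [θ] (total assimilation)
After rule 1: θiθθagjuvaθθar
Rule 2: no segment meets the rule's conditions; no change.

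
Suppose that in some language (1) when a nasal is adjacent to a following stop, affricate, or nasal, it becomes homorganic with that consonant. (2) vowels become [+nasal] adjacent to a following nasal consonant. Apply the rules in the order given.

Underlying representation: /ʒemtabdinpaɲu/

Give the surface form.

[ʒẽntabdĩmpãɲu]

Rule 1: /m/ before /t/ (alveolar) → [n]
Rule 1: /n/ before /p/ (labial) → [m]
After rule 1: ʒentabdimpaɲu
Rule 2: /e/ before nasal /n/ → [ẽ]
Rule 2: /i/ before nasal /m/ → [ĩ]
Rule 2: /a/ before nasal /ɲ/ → [ã]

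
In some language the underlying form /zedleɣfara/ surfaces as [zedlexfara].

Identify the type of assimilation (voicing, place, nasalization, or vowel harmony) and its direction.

voicing assimilation, regressive

/ɣ/→[x].
Each target copies a feature from the following segment, so the direction is regressive.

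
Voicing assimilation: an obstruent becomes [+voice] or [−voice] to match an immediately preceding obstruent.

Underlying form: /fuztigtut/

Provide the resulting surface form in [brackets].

[fuzdigdut]

/t/ after /z/ (voiced) → [d]
/t/ after /g/ (voiced) → [d]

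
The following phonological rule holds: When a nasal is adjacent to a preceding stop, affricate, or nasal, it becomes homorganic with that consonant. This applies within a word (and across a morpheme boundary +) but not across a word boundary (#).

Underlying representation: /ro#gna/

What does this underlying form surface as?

[ro#gŋa]

/n/ after /g/ (velar) → [ŋ]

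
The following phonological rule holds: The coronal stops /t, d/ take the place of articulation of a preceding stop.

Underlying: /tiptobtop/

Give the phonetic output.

/t/ after /p/ (labial) → [p]
/t/ after /b/ (labial) → [p]

[tippobpop]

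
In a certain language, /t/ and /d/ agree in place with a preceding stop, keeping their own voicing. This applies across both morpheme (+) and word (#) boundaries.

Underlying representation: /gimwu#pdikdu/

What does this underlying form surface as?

[gimwu#pbikgu]

/d/ after /p/ (labial) → [b]
/d/ after /k/ (velar) → [g]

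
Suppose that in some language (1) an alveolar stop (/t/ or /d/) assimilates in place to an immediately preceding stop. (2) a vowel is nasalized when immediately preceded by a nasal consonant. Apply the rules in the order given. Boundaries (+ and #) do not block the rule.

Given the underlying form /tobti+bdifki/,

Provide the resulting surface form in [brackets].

[tobpi+bbifki]

Rule 1: /t/ after /b/ (labial) → [p]
Rule 1: /d/ after /b/ (labial) → [b]
After rule 1: tobpi+bbifki
Rule 2: no segment meets the rule's conditions; no change.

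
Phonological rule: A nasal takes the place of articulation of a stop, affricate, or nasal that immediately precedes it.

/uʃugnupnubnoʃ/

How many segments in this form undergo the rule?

/n/ after /g/ (velar) → [ŋ]
/n/ after /p/ (labial) → [m]
/n/ after /b/ (labial) → [m]
3 segments change.

3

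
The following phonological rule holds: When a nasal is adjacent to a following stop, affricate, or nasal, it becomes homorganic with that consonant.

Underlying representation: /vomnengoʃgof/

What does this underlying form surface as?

[vonneŋgoʃgof]

/m/ before /n/ (alveolar) → [n]
/n/ before /g/ (velar) → [ŋ]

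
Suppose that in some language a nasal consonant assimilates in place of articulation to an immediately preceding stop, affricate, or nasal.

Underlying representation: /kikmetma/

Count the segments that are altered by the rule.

/m/ after /k/ (velar) → [ŋ]
/m/ after /t/ (alveolar) → [n]
2 segments change.

2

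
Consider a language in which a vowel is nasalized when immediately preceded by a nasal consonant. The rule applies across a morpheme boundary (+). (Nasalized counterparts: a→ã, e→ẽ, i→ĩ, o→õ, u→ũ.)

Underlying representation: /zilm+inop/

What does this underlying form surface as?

[zilm+ĩnõp]

/i/ after nasal /m/ → [ĩ]
/o/ after nasal /n/ → [õ]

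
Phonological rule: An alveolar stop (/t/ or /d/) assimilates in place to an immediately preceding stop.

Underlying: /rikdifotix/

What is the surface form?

/d/ after /k/ (velar) → [g]

[rikgifotix]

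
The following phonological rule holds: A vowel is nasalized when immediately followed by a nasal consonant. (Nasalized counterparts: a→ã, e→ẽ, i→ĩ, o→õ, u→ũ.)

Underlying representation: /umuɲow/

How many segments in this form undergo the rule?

/u/ before nasal /m/ → [ũ]
/u/ before nasal /ɲ/ → [ũ]
2 segments change.

2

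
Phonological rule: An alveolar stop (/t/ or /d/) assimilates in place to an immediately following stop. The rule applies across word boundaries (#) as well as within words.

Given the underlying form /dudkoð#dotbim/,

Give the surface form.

[dugkoð#dopbim]

/d/ before /k/ (velar) → [g]
/t/ before /b/ (labial) → [p]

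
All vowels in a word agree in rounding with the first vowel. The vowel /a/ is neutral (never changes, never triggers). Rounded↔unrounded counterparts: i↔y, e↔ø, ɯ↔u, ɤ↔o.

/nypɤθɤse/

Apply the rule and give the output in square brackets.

[nypoθosø]

/ɤ/ harmonizes with /y/ ([+round]) → [o]
/ɤ/ harmonizes with /y/ ([+round]) → [o]
/e/ harmonizes with /y/ ([+round]) → [ø]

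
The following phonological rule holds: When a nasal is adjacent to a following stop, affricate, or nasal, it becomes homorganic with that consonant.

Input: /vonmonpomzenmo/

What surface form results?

[vommompomzemmo]

/n/ before /m/ (labial) → [m]
/n/ before /p/ (labial) → [m]
/n/ before /m/ (labial) → [m]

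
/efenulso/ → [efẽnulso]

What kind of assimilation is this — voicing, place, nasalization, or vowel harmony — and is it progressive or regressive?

nasalization, regressive

/e/→[ẽ].
Each target copies a feature from the following segment, so the direction is regressive.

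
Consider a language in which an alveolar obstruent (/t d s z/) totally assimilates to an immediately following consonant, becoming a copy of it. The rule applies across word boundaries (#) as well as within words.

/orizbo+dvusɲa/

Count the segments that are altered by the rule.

/z/ before /b/ → [b] (total assimilation)
/d/ before /v/ → [v] (total assimilation)
/s/ before /ɲ/ → [ɲ] (total assimilation)
3 segments change.

3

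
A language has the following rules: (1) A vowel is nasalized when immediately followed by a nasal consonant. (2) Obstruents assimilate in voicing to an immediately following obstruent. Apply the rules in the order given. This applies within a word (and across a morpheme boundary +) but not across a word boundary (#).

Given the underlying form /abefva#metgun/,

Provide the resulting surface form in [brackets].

Rule 1: /u/ before nasal /n/ → [ũ]
After rule 1: abefva#metgũn
Rule 2: /f/ before /v/ (voiced) → [v]
Rule 2: /t/ before /g/ (voiced) → [d]

[abevva#medgũn]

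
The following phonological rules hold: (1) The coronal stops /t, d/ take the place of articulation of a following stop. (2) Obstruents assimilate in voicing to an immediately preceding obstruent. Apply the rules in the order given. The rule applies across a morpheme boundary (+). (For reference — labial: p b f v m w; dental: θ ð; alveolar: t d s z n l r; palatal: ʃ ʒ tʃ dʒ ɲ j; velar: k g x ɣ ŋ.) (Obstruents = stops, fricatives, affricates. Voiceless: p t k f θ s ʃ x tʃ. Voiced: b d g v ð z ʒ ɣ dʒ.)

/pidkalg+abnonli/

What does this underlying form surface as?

[piggalg+abnonli]

Rule 1: /d/ before /k/ (velar) → [g]
After rule 1: pigkalg+abnonli
Rule 2: /k/ after /g/ (voiced) → [g]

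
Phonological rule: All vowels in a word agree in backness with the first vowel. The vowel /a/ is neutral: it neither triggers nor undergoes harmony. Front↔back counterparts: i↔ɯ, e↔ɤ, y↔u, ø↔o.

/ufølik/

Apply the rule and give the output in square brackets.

/ø/ harmonizes with /u/ ([+back]) → [o]
/i/ harmonizes with /u/ ([+back]) → [ɯ]

[ufolɯk]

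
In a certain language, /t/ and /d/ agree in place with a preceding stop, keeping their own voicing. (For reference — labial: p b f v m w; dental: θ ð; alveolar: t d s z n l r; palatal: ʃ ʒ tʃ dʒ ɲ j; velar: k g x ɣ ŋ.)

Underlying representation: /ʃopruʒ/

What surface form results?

[ʃopruʒ]

no segment meets the rule's conditions; no change.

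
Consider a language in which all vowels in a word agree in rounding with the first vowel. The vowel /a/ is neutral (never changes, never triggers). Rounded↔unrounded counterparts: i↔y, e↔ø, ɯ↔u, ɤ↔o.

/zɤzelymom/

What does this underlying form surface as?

/y/ harmonizes with /ɤ/ ([-round]) → [i]
/o/ harmonizes with /ɤ/ ([-round]) → [ɤ]

[zɤzelimɤm]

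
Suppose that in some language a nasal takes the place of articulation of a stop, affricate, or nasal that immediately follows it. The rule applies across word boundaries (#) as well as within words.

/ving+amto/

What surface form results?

/n/ before /g/ (velar) → [ŋ]
/m/ before /t/ (alveolar) → [n]

[viŋg+anto]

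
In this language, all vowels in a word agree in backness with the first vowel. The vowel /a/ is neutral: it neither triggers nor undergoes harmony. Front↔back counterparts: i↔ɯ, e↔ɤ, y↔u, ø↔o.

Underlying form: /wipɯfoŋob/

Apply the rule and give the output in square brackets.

[wipiføŋøb]

/ɯ/ harmonizes with /i/ ([-back]) → [i]
/o/ harmonizes with /i/ ([-back]) → [ø]
/o/ harmonizes with /i/ ([-back]) → [ø]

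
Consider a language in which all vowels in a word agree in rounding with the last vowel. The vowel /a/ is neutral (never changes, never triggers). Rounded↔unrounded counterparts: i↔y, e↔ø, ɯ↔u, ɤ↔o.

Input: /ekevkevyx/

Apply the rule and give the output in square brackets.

[økøvkøvyx]

/e/ harmonizes with /y/ ([+round]) → [ø]
/e/ harmonizes with /y/ ([+round]) → [ø]
/e/ harmonizes with /y/ ([+round]) → [ø]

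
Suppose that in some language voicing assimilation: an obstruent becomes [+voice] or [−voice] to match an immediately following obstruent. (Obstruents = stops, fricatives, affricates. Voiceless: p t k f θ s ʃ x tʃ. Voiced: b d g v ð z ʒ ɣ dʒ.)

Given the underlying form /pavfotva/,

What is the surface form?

/v/ before /f/ (voiceless) → [f]
/t/ before /v/ (voiced) → [d]

[paffodva]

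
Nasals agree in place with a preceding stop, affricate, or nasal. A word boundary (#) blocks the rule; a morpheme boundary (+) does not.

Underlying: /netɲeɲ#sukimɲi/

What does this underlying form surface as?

/ɲ/ after /t/ (alveolar) → [n]
/ɲ/ after /m/ (labial) → [m]

[netneɲ#sukimmi]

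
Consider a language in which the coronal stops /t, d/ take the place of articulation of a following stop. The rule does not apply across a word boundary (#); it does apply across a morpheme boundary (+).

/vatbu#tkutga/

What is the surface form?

[vapbu#kkukga]

/t/ before /b/ (labial) → [p]
/t/ before /k/ (velar) → [k]
/t/ before /g/ (velar) → [k]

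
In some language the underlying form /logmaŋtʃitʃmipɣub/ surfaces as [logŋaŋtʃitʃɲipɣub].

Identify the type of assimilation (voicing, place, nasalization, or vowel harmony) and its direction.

place assimilation, progressive

/m/→[ŋ] /m/→[ɲ].
Each target copies a feature from the preceding segment, so the direction is progressive.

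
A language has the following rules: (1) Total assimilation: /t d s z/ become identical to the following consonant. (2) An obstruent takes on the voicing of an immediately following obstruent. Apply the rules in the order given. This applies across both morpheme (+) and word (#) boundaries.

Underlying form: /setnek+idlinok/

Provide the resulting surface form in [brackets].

Rule 1: /t/ before /n/ → [n] (total assimilation)
Rule 1: /d/ before /l/ → [l] (total assimilation)
After rule 1: sennek+illinok
Rule 2: no segment meets the rule's conditions; no change.

[sennek+illinok]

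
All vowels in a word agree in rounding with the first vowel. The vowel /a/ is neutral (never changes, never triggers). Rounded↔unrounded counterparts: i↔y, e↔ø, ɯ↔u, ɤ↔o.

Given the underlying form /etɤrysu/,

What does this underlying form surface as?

/y/ harmonizes with /e/ ([-round]) → [i]
/u/ harmonizes with /e/ ([-round]) → [ɯ]

[etɤrisɯ]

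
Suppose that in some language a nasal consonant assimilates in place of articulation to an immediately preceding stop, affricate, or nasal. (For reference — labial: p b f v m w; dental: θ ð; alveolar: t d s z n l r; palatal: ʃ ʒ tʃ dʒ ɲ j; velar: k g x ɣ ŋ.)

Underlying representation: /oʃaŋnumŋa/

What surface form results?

[oʃaŋŋumma]

/n/ after /ŋ/ (velar) → [ŋ]
/ŋ/ after /m/ (labial) → [m]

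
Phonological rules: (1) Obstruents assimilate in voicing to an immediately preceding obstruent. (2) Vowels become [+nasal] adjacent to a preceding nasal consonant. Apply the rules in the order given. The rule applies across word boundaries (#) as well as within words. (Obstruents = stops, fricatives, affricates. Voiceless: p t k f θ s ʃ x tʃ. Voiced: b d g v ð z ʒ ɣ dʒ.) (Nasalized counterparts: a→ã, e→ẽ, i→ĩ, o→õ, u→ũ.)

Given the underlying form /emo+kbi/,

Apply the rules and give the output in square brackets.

[emõ+kpi]

Rule 1: /b/ after /k/ (voiceless) → [p]
After rule 1: emo+kpi
Rule 2: /o/ after nasal /m/ → [õ]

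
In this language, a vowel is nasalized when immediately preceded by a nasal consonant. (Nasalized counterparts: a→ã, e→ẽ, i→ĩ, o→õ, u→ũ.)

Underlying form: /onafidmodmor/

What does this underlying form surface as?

[onãfidmõdmõr]

/a/ after nasal /n/ → [ã]
/o/ after nasal /m/ → [õ]
/o/ after nasal /m/ → [õ]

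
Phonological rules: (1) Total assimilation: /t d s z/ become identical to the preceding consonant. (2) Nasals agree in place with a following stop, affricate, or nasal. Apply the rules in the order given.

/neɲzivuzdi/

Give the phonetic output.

[neɲɲivuzzi]

Rule 1: /z/ after /ɲ/ → [ɲ] (total assimilation)
Rule 1: /d/ after /z/ → [z] (total assimilation)
After rule 1: neɲɲivuzzi
Rule 2: no segment meets the rule's conditions; no change.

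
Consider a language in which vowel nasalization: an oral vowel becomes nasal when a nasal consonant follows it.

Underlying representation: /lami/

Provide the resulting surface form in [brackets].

[lãmi]

/a/ before nasal /m/ → [ã]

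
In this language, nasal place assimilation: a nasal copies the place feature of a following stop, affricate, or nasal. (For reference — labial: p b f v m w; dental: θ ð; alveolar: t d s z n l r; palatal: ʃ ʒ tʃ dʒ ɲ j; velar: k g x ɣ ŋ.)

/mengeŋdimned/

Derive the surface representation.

[meŋgendinned]

/n/ before /g/ (velar) → [ŋ]
/ŋ/ before /d/ (alveolar) → [n]
/m/ before /n/ (alveolar) → [n]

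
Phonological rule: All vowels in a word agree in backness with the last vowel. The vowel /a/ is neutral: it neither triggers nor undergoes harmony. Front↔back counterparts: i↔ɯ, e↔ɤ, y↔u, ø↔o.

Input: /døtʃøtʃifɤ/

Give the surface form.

/ø/ harmonizes with /ɤ/ ([+back]) → [o]
/ø/ harmonizes with /ɤ/ ([+back]) → [o]
/i/ harmonizes with /ɤ/ ([+back]) → [ɯ]

[dotʃotʃɯfɤ]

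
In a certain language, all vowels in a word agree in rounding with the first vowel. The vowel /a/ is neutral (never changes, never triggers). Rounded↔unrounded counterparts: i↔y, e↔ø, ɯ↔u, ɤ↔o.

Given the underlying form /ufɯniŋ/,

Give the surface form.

[ufunyŋ]

/ɯ/ harmonizes with /u/ ([+round]) → [u]
/i/ harmonizes with /u/ ([+round]) → [y]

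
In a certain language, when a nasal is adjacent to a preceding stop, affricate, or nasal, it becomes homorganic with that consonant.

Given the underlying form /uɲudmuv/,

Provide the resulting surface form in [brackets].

[uɲudnuv]

/m/ after /d/ (alveolar) → [n]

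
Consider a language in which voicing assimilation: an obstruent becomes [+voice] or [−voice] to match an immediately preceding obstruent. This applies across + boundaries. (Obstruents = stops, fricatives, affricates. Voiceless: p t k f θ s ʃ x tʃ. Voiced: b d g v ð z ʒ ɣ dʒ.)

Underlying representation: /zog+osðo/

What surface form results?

/ð/ after /s/ (voiceless) → [θ]

[zog+osθo]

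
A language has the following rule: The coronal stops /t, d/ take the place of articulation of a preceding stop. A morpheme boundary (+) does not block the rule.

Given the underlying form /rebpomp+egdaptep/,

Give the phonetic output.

[rebpomp+eggappep]

/d/ after /g/ (velar) → [g]
/t/ after /p/ (labial) → [p]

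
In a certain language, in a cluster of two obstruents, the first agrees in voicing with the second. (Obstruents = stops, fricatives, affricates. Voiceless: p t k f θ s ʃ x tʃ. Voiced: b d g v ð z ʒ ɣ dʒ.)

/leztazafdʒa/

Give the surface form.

[lestazavdʒa]

/z/ before /t/ (voiceless) → [s]
/f/ before /dʒ/ (voiced) → [v]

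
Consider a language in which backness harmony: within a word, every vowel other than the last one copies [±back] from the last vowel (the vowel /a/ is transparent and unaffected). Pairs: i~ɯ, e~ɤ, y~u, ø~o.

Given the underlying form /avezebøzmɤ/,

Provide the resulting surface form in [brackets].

/e/ harmonizes with /ɤ/ ([+back]) → [ɤ]
/e/ harmonizes with /ɤ/ ([+back]) → [ɤ]
/ø/ harmonizes with /ɤ/ ([+back]) → [o]

[avɤzɤbozmɤ]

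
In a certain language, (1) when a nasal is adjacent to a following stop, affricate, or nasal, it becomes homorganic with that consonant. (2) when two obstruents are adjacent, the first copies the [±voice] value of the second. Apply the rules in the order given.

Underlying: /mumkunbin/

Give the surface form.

[muŋkumbin]

Rule 1: /m/ before /k/ (velar) → [ŋ]
Rule 1: /n/ before /b/ (labial) → [m]
After rule 1: muŋkumbin
Rule 2: no segment meets the rule's conditions; no change.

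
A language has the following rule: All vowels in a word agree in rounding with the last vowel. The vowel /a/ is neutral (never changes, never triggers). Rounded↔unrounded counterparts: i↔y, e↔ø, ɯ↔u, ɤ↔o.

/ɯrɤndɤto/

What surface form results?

/ɯ/ harmonizes with /o/ ([+round]) → [u]
/ɤ/ harmonizes with /o/ ([+round]) → [o]
/ɤ/ harmonizes with /o/ ([+round]) → [o]

[urondoto]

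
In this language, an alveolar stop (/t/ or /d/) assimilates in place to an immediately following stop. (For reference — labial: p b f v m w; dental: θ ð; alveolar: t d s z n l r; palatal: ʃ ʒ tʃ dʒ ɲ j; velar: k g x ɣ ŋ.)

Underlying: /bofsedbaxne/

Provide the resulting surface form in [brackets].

[bofsebbaxne]

/d/ before /b/ (labial) → [b]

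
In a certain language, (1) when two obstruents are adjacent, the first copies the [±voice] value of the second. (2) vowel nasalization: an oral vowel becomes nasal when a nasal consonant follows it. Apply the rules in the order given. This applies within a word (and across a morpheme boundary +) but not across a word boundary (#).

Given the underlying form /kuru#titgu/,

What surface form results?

[kuru#tidgu]

Rule 1: /t/ before /g/ (voiced) → [d]
After rule 1: kuru#tidgu
Rule 2: no segment meets the rule's conditions; no change.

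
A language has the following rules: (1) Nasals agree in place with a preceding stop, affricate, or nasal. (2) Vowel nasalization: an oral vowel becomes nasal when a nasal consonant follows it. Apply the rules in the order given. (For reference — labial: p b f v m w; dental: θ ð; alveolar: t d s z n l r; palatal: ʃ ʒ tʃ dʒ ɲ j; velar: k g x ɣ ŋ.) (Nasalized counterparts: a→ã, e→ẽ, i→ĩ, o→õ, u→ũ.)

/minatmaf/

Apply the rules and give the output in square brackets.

Rule 1: /m/ after /t/ (alveolar) → [n]
After rule 1: minatnaf
Rule 2: /i/ before nasal /n/ → [ĩ]

[mĩnatnaf]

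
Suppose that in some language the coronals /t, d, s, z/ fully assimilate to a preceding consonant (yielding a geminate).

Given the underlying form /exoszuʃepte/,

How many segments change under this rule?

2

/z/ after /s/ → [s] (total assimilation)
/t/ after /p/ → [p] (total assimilation)
2 segments change.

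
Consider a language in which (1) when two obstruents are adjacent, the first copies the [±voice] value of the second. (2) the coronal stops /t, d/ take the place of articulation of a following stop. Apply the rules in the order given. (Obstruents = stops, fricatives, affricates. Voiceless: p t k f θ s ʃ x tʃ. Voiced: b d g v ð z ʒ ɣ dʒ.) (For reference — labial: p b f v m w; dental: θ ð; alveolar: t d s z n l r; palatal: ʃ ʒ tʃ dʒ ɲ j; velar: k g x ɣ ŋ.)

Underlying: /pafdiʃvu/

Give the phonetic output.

[pavdiʒvu]

Rule 1: /f/ before /d/ (voiced) → [v]
Rule 1: /ʃ/ before /v/ (voiced) → [ʒ]
After rule 1: pavdiʒvu
Rule 2: no segment meets the rule's conditions; no change.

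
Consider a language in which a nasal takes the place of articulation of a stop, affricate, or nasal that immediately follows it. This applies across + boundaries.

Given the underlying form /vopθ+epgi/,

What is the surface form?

[vopθ+epgi]

no segment meets the rule's conditions; no change.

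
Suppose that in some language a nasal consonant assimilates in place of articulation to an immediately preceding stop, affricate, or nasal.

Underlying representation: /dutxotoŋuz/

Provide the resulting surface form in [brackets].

[dutxotoŋuz]

no segment meets the rule's conditions; no change.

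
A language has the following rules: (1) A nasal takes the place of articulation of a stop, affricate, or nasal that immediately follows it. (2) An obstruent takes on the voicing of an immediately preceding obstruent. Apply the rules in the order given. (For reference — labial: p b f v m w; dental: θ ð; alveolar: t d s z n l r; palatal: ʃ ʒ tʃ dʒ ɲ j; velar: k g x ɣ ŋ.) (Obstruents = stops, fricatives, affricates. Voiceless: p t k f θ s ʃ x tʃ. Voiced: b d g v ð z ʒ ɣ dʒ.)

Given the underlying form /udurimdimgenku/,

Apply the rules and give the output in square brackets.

Rule 1: /m/ before /d/ (alveolar) → [n]
Rule 1: /m/ before /g/ (velar) → [ŋ]
Rule 1: /n/ before /k/ (velar) → [ŋ]
After rule 1: udurindiŋgeŋku
Rule 2: no segment meets the rule's conditions; no change.

[udurindiŋgeŋku]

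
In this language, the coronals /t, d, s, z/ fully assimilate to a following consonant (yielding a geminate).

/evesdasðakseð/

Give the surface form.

/s/ before /d/ → [d] (total assimilation)
/s/ before /ð/ → [ð] (total assimilation)

[eveddaððakseð]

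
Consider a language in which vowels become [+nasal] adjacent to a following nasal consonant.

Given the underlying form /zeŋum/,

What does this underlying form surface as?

[zẽŋũm]

/e/ before nasal /ŋ/ → [ẽ]
/u/ before nasal /m/ → [ũ]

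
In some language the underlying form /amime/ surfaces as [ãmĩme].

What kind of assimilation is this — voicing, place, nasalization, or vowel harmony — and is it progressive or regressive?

nasalization, regressive

/a/→[ã] /i/→[ĩ].
Each target copies a feature from the following segment, so the direction is regressive.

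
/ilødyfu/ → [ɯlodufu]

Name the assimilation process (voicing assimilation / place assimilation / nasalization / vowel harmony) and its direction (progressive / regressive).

/i/→[ɯ] /ø/→[o] /y/→[u].
Vowels agree with the last vowel, so the harmony is regressive.

vowel harmony, regressive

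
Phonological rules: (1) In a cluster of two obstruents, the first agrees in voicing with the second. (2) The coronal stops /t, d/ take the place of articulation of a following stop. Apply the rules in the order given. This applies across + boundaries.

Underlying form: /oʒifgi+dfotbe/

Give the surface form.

Rule 1: /f/ before /g/ (voiced) → [v]
Rule 1: /d/ before /f/ (voiceless) → [t]
Rule 1: /t/ before /b/ (voiced) → [d]
After rule 1: oʒivgi+tfodbe
Rule 2: /d/ before /b/ (labial) → [b]

[oʒivgi+tfobbe]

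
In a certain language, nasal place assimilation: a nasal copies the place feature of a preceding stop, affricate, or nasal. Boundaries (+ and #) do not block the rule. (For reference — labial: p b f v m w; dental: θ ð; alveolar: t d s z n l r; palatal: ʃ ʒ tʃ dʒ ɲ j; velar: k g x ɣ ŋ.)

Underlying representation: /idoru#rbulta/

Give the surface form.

[idoru#rbulta]

no segment meets the rule's conditions; no change.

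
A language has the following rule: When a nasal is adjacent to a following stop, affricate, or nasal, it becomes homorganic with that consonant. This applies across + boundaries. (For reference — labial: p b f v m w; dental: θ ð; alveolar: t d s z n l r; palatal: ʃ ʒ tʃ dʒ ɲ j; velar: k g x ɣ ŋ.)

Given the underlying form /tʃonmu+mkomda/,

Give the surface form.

/n/ before /m/ (labial) → [m]
/m/ before /k/ (velar) → [ŋ]
/m/ before /d/ (alveolar) → [n]

[tʃommu+ŋkonda]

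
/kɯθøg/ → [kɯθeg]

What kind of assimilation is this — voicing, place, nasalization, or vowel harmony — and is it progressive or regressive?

vowel harmony, progressive

/ø/→[e].
Vowels agree with the first vowel, so the harmony is progressive.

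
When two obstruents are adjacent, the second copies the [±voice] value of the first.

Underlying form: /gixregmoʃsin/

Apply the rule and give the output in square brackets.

[gixregmoʃsin]

no segment meets the rule's conditions; no change.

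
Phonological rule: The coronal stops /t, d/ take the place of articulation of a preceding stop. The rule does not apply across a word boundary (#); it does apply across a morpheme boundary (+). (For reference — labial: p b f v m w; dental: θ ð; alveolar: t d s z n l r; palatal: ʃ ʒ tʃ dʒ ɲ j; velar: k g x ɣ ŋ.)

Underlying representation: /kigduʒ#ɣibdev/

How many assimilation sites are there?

2

/d/ after /g/ (velar) → [g]
/d/ after /b/ (labial) → [b]
2 segments change.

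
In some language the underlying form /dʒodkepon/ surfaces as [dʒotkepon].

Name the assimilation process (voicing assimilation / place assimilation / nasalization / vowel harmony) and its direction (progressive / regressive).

voicing assimilation, regressive

/d/→[t].
Each target copies a feature from the following segment, so the direction is regressive.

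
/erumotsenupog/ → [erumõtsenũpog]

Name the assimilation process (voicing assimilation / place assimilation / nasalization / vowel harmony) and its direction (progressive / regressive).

nasalization, progressive

/o/→[õ] /u/→[ũ].
Each target copies a feature from the preceding segment, so the direction is progressive.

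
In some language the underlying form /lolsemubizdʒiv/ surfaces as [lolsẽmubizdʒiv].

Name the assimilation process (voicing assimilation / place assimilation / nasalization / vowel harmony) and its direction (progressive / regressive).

nasalization, regressive

/e/→[ẽ].
Each target copies a feature from the following segment, so the direction is regressive.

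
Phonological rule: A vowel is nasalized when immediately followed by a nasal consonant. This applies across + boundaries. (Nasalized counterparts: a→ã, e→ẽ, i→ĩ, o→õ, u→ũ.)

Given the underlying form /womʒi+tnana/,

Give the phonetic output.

[wõmʒi+tnãna]

/o/ before nasal /m/ → [õ]
/a/ before nasal /n/ → [ã]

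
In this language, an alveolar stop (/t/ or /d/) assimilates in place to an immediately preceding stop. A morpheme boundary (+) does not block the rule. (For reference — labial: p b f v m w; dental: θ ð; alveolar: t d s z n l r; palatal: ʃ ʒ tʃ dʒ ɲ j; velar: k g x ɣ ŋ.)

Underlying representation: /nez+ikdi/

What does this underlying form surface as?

/d/ after /k/ (velar) → [g]

[nez+ikgi]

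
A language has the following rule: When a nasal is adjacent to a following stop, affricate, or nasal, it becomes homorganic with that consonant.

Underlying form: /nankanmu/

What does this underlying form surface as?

[naŋkammu]

/n/ before /k/ (velar) → [ŋ]
/n/ before /m/ (labial) → [m]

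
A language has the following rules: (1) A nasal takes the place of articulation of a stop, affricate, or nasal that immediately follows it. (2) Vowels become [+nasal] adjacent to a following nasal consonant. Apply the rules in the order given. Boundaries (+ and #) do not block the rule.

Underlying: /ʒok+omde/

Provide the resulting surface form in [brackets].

[ʒok+õnde]

Rule 1: /m/ before /d/ (alveolar) → [n]
After rule 1: ʒok+onde
Rule 2: /o/ before nasal /n/ → [õ]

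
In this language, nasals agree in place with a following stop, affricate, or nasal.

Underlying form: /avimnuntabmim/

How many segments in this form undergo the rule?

/m/ before /n/ (alveolar) → [n]
1 segment changes.

1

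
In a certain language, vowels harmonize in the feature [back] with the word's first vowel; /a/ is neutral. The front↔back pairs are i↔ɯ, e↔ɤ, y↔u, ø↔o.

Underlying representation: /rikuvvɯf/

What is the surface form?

/u/ harmonizes with /i/ ([-back]) → [y]
/ɯ/ harmonizes with /i/ ([-back]) → [i]

[rikyvvif]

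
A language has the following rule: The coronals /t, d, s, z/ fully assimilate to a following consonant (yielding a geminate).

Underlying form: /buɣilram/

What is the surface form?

no segment meets the rule's conditions; no change.

[buɣilram]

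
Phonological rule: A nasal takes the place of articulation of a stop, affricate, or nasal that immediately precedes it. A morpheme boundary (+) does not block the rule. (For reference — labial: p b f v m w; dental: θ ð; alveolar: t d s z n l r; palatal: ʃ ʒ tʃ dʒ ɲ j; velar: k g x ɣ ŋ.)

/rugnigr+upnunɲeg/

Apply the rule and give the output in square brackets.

[rugŋigr+upmunneg]

/n/ after /g/ (velar) → [ŋ]
/n/ after /p/ (labial) → [m]
/ɲ/ after /n/ (alveolar) → [n]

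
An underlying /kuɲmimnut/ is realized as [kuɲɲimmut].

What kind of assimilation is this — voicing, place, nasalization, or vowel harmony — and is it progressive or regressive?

/m/→[ɲ] /n/→[m].
Each target copies a feature from the preceding segment, so the direction is progressive.

place assimilation, progressive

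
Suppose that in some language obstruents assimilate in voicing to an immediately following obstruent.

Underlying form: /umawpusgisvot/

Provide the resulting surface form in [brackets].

/s/ before /g/ (voiced) → [z]
/s/ before /v/ (voiced) → [z]

[umawpuzgizvot]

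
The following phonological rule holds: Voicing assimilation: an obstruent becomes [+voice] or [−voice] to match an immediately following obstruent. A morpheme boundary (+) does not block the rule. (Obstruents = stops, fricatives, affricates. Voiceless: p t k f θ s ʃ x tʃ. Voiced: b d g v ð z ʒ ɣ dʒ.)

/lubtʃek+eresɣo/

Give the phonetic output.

/b/ before /tʃ/ (voiceless) → [p]
/s/ before /ɣ/ (voiced) → [z]

[luptʃek+erezɣo]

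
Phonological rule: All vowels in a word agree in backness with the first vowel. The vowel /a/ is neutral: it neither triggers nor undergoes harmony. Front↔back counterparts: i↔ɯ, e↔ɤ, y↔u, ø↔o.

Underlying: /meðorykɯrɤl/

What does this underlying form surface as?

/o/ harmonizes with /e/ ([-back]) → [ø]
/ɯ/ harmonizes with /e/ ([-back]) → [i]
/ɤ/ harmonizes with /e/ ([-back]) → [e]

[meðørykirel]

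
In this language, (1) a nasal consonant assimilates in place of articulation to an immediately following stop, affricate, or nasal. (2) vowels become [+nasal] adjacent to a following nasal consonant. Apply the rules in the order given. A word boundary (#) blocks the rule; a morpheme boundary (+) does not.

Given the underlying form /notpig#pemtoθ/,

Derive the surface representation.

[notpig#pẽntoθ]

Rule 1: /m/ before /t/ (alveolar) → [n]
After rule 1: notpig#pentoθ
Rule 2: /e/ before nasal /n/ → [ẽ]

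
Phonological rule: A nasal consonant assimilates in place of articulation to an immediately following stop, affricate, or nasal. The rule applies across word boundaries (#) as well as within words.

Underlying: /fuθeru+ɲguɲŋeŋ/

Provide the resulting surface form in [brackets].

[fuθeru+ŋguŋŋeŋ]

/ɲ/ before /g/ (velar) → [ŋ]
/ɲ/ before /ŋ/ (velar) → [ŋ]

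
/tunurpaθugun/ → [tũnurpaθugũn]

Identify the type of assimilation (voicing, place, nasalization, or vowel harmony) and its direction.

/u/→[ũ] /u/→[ũ].
Each target copies a feature from the following segment, so the direction is regressive.

nasalization, regressive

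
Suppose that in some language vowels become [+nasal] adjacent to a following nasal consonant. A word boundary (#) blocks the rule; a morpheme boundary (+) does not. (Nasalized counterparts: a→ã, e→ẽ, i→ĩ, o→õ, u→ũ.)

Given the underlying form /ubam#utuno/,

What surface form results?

/a/ before nasal /m/ → [ã]
/u/ before nasal /n/ → [ũ]

[ubãm#utũno]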